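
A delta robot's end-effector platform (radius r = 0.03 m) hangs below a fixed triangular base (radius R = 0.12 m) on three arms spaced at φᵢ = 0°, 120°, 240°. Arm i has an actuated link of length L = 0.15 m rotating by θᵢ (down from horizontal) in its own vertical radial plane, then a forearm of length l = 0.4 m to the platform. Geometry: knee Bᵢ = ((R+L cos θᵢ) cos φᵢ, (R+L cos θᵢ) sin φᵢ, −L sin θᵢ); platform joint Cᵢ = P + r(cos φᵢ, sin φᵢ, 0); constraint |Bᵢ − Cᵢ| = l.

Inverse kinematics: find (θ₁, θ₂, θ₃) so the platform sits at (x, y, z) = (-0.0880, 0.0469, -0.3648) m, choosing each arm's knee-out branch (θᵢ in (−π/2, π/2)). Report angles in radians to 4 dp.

θ₁ = 0.6983, θ₂ = 0.0001, θ₃ = 0.3491

rotate P by −φ1: (-0.0880, 0.0469, -0.3648)
  A cos θ + B sin θ = C:  0.1780·cos θ + -0.3648·sin θ = -0.0982
  γ=atan2(-0.3648,0.1780)=-1.1168;  ψ=arccos(-0.2419)=1.8152;  θ1=γ+ψ≈0.6983
arm 2 (φ=120.0°): x'=0.0846, y'=0.0528
  A=0.0054, B=-0.3648, C=(l²−L²−A²−y'²−z²)/(2L)=0.0054
  θ2 = atan2(B,A) + arccos(C/0.3648) = 0.0001
rotate P by −φ3: (0.0034, -0.0997, -0.3648)
  A cos θ + B sin θ = C:  0.0866·cos θ + -0.3648·sin θ = -0.0434
  √(A²+B²)=0.3749;  θ3 = -1.3377+1.6868 ≈ 0.3491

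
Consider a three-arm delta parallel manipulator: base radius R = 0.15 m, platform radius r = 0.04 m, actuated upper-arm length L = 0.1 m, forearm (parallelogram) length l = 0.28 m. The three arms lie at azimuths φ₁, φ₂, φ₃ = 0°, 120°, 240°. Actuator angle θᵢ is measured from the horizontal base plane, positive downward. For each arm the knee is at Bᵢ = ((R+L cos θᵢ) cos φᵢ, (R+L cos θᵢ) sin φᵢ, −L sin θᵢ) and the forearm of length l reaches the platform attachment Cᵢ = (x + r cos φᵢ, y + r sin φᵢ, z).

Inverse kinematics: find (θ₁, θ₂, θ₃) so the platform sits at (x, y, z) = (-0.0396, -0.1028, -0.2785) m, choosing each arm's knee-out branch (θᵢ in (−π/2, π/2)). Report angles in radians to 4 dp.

arm 1 (φ=0.0°): x'=-0.0396, y'=-0.1028
  e−x'=0.1496;  (l²−L²−(e−x')²−y'²−z²)/2L = -0.2106
  θ1 = atan2(B,A) + arccos(C/0.3161) = 1.2218
φ2=120.0° → target in arm frame (-0.0692, 0.0857)
  A cos θ + B sin θ = C:  0.1792·cos θ + -0.2785·sin θ = -0.2431
  θ2 = atan2(B,A) + arccos(C/0.3312) = 1.3962
φ3=240.0° → target in arm frame (0.1088, 0.0171)
  A=0.0012, B=-0.2785, C=(l²−L²−A²−y'²−z²)/(2L)=-0.0473
  √(A²+B²)=0.2785;  θ3 = -1.5666+1.7414 ≈ 0.1748

θ₁ = 1.2218, θ₂ = 1.3962, θ₃ = 0.1748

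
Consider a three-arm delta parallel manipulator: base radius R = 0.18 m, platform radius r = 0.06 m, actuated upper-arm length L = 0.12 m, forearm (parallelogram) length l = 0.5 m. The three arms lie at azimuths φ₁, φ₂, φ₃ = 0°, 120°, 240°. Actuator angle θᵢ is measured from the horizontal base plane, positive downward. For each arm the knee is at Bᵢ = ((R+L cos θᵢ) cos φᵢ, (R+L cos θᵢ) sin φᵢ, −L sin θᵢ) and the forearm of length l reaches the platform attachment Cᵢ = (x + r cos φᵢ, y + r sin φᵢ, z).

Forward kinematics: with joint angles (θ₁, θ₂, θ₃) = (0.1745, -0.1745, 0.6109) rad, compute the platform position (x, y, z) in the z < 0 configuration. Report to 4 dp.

(0.0101, 0.1089, -0.4523)

centre 1 = (0.2382·cos0.0°, 0.2382·sin0.0°, -0.0208) = (0.2382, 0.0000, -0.0208)
φ2=120.0°: virtual centre (-0.1191, 0.2063, 0.0208), radius l
centre 3 = (0.2183·cos240.0°, 0.2183·sin240.0°, -0.0688) = (-0.1091, -0.1890, -0.0688)
subtract pairs → two planes through P
linear system: -0.7145x+0.4125y = 0.0000−0.0833z; -0.6947x+-0.3781y = -0.0048−-0.0960z
Cramer: x(z) = 0.0035-0.0145z;  y(z) = 0.0061-0.2272z
quadratic in z: (1.0518)z²+(0.0457)z+(-0.1945)=0, √Δ=0.9057 → z ∈ {-0.4523, 0.4088}; z = -0.4523 (taking z<0)
x = 0.0101, y = 0.1089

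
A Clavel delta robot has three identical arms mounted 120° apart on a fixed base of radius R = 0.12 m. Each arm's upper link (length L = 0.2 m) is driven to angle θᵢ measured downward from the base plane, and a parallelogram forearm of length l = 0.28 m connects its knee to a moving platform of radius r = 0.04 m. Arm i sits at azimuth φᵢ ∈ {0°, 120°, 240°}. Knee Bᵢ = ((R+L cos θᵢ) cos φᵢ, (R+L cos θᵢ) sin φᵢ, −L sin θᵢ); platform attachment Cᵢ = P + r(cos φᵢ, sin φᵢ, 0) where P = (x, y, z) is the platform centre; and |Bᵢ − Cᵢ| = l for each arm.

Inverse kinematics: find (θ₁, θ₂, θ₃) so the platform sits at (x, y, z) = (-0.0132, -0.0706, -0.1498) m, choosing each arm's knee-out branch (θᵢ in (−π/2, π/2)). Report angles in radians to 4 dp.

θ₁ = 0.5241, θ₂ = 0.7855, θ₃ = -0.1746

φ1=0.0° → target in arm frame (-0.0132, -0.0706)
  e−x'=0.0932;  (l²−L²−(e−x')²−y'²−z²)/2L = 0.0057
  θ1 = atan2(B,A) + arccos(C/0.1764) = 0.5241
rotate P by −φ2: (-0.0545, 0.0467, -0.1498)
  A cos θ + B sin θ = C:  0.1345·cos θ + -0.1498·sin θ = -0.0108
  γ=atan2(-0.1498,0.1345)=-0.8390;  ψ=arccos(-0.0537)=1.6245;  θ2=γ+ψ≈0.7855
arm 3 (φ=240.0°): x'=0.0677, y'=0.0239
  A cos θ + B sin θ = C:  0.0123·cos θ + -0.1498·sin θ = 0.0381
  θ3 = atan2(B,A) + arccos(C/0.1503) = -0.1746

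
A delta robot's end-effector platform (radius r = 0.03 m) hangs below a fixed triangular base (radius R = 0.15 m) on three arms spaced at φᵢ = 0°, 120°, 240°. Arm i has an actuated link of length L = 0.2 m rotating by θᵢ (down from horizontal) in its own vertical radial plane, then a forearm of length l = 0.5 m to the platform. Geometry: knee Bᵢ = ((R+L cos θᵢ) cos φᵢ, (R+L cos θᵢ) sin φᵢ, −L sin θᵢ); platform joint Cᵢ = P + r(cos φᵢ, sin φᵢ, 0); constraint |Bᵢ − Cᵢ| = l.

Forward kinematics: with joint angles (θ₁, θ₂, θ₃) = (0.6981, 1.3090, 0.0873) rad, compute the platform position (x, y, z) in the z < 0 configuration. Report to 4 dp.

S1 = (0.2732·cos0.0°, 0.2732·sin0.0°, -0.1286) = (0.2732, 0.0000, -0.1286)
arm 2 at φ=120.0°: (R−r)+L cos θ2 = 0.1718;  S2 = (-0.0859, 0.1488, -0.1932)
φ3=240.0°: virtual centre (-0.1596, -0.2765, -0.0174), radius l
subtract pairs → two planes through P
linear system: -0.7182x+0.2975y = -0.0243−-0.1293z; -0.8657x+-0.5529y = 0.0110−0.2222z
det = 0.6547;  x = 0.0155+-0.0082z,  y = -0.0443+0.4147z
quadratic in z: (1.1721)z²+(0.2246)z+(-0.1651)=0, √Δ=0.9080 → z ∈ {-0.4832, 0.2916}; z = -0.4832 (taking z<0)
x = 0.0195, y = -0.2447

(0.0195, -0.2447, -0.4832)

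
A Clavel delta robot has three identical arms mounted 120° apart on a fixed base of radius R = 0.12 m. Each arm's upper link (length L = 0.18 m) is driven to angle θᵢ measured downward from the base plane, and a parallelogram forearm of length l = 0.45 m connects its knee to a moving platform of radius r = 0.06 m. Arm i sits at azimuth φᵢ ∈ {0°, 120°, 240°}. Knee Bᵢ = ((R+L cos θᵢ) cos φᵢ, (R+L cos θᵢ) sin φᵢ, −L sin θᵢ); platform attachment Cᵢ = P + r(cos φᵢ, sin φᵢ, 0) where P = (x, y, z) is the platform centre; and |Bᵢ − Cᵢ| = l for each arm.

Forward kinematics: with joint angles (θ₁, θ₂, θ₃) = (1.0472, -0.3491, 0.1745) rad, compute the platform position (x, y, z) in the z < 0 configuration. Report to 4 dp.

arm 1 at φ=0.0°: e+L cos θ1 = 0.1500;  S1 = (0.1500, 0.0000, -0.1559)
arm 2 at φ=120.0°: e+L cos θ2 = 0.2291;  S2 = (-0.1146, 0.1984, 0.0616)
φ3=240.0°: virtual centre (-0.1186, -0.2055, -0.0313), radius l
subtract pairs → two planes through P
linear system: -0.5291x+0.3969y = 0.0095−0.4349z; -0.5373x+-0.4110y = 0.0105−0.2493z
Cramer: x(z) = -0.0187+0.6447z;  y(z) = -0.0010-0.2363z
sphere 1 gives Az²+Bz+C=0 with A=1.4715, B=0.0947, C=-0.1497;  B²−4AC=0.8903;  roots -0.3528, 0.2884;  negative root z = -0.3528
x = -0.2462, y = 0.0823

(-0.2462, 0.0823, -0.3528)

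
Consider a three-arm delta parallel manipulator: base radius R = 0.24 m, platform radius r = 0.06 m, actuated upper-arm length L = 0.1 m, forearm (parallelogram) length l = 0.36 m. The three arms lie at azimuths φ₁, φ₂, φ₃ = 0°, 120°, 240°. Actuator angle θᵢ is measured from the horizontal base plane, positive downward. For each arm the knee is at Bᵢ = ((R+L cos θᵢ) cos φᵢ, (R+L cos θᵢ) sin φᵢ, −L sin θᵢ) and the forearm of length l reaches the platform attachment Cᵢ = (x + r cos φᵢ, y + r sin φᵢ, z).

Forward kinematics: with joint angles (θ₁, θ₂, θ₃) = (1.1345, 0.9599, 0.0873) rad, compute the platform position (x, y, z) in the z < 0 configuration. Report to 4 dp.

(-0.0552, -0.0652, -0.3106)

arm 1 at φ=0.0°: (R−r)+L cos θ1 = 0.2223;  centre 1 = (0.2223, 0.0000, -0.0906)
arm 2 at φ=120.0°: (R−r)+L cos θ2 = 0.2374;  centre 2 = (-0.1187, 0.2056, -0.0819)
centre 3 = (0.2796·cos240.0°, 0.2796·sin240.0°, -0.0087) = (-0.1398, -0.2422, -0.0087)
eliminate P² terms by subtracting sphere 1 from 2 and 3
plane₁₂: -0.6819x+0.4111y+0.0174z = 0.0054
Cramer: x(z) = -0.0177+0.1207z;  y(z) = -0.0162+0.1578z
quadratic in z: (1.0395)z²+(0.1182)z+(-0.0635)=0, √Δ=0.5274 → z ∈ {-0.3106, 0.1968}; z = -0.3106 (taking z<0)
x = -0.0552, y = -0.0652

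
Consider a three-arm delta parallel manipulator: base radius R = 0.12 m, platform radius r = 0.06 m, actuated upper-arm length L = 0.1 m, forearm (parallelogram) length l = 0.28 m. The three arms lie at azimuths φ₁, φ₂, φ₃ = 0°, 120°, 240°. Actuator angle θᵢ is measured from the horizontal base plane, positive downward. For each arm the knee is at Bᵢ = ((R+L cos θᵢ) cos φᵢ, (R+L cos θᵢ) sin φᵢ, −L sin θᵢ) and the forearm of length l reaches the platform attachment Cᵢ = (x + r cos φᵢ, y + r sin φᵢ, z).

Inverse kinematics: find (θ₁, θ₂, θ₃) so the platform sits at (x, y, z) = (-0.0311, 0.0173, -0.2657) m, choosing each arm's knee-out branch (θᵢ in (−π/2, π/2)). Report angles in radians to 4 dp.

φ1=0.0° → target in arm frame (-0.0311, 0.0173)
  A=0.0911, B=-0.2657, C=(l²−L²−A²−y'²−z²)/(2L)=-0.0540
  √(A²+B²)=0.2809;  θ1 = -1.2405+1.7642 ≈ 0.5237
arm 2 (φ=120.0°): x'=0.0305, y'=0.0183
  A=0.0295, B=-0.2657, C=(l²−L²−A²−y'²−z²)/(2L)=-0.0170
  γ=atan2(-0.2657,0.0295)=-1.4603;  ψ=arccos(-0.0636)=1.6344;  θ2=γ+ψ≈0.1741
φ3=240.0° → target in arm frame (0.0006, -0.0356)
  e−x'=0.0594;  (l²−L²−(e−x')²−y'²−z²)/2L = -0.0350
  θ3 = atan2(B,A) + arccos(C/0.2723) = 0.3489

θ₁ = 0.5237, θ₂ = 0.1741, θ₃ = 0.3489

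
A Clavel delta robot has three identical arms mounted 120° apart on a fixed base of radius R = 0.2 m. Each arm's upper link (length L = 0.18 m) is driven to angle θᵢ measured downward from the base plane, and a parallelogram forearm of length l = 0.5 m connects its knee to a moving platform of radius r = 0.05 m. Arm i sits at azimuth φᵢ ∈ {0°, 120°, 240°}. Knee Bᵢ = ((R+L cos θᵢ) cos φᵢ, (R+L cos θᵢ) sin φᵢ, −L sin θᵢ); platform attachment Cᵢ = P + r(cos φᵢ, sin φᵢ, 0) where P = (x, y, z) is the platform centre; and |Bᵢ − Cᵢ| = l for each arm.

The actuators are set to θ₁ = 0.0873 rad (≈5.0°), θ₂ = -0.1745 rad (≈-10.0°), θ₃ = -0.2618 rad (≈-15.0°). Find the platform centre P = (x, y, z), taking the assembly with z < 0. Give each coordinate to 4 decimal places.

(-0.0382, -0.0089, -0.3546)

φ1=0.0°: virtual centre (0.3293, 0.0000, -0.0157), radius l
O2 = (0.3273·cos120.0°, 0.3273·sin120.0°, 0.0313) = (-0.1636, 0.2834, 0.0313)
φ3=240.0°: virtual centre (-0.1619, -0.2805, 0.0466), radius l
subtract pairs → two planes through P
plane₁₂: -0.9859x+0.5668y+0.0939z = -0.0006
Cramer: x(z) = 0.0011+0.1111z;  y(z) = 0.0009+0.0275z
sphere 1 gives Az²+Bz+C=0 with A=1.0131, B=-0.0415, C=-0.1421;  B²−4AC=0.5774;  roots -0.3546, 0.3955;  negative root z = -0.3546
x = -0.0382, y = -0.0089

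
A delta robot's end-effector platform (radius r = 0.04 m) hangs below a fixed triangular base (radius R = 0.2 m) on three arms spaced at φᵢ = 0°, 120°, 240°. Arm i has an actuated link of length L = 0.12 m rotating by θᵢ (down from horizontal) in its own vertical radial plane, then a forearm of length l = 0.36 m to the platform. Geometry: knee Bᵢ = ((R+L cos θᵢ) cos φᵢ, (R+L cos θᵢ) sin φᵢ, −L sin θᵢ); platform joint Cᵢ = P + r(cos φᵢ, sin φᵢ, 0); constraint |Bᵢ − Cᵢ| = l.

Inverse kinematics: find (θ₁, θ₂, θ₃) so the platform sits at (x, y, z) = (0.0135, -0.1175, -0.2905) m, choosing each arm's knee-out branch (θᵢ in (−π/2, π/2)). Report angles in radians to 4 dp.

rotate P by −φ1: (0.0135, -0.1175, -0.2905)
  A=0.1465, B=-0.2905, C=(l²−L²−A²−y'²−z²)/(2L)=-0.0186
  √(A²+B²)=0.3253;  θ1 = -1.1037+1.6279 ≈ 0.5242
arm 2 (φ=120.0°): x'=-0.1085, y'=0.0471
  A cos θ + B sin θ = C:  0.2685·cos θ + -0.2905·sin θ = -0.1813
  √(A²+B²)=0.3956;  θ2 = -0.8247+2.0468 ≈ 1.2220
φ3=240.0° → target in arm frame (0.0950, 0.0704)
  A=0.0650, B=-0.2905, C=(l²−L²−A²−y'²−z²)/(2L)=0.0901
  γ=atan2(-0.2905,0.0650)=-1.3507;  ψ=arccos(0.3027)=1.2633;  θ3=γ+ψ≈-0.0874

θ₁ = 0.5242, θ₂ = 1.2220, θ₃ = -0.0874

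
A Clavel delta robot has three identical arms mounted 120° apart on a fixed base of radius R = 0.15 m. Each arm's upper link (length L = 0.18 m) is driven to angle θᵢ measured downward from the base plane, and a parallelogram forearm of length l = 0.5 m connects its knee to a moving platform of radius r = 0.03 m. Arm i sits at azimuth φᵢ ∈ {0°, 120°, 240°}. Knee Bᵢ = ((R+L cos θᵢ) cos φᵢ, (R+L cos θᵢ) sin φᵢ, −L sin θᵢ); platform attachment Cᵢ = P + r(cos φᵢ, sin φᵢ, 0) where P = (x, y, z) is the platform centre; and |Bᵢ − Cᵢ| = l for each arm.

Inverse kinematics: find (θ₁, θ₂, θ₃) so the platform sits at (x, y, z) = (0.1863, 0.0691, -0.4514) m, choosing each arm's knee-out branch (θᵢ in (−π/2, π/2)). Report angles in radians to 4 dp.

φ1=0.0° → target in arm frame (0.1863, 0.0691)
  A=-0.0663, B=-0.4514, C=(l²−L²−A²−y'²−z²)/(2L)=0.0130
  γ=atan2(-0.4514,-0.0663)=-1.7166;  ψ=arccos(0.0284)=1.5424;  θ1=γ+ψ≈-0.1743
rotate P by −φ2: (-0.0333, -0.1959, -0.4514)
  A=0.1533, B=-0.4514, C=(l²−L²−A²−y'²−z²)/(2L)=-0.1334
  θ2 = atan2(B,A) + arccos(C/0.4767) = 0.6111
φ3=240.0° → target in arm frame (-0.1530, 0.1268)
  e−x'=0.2730;  (l²−L²−(e−x')²−y'²−z²)/2L = -0.2132
  θ3 = atan2(B,A) + arccos(C/0.5275) = 0.9600

θ₁ = -0.1743, θ₂ = 0.6111, θ₃ = 0.9600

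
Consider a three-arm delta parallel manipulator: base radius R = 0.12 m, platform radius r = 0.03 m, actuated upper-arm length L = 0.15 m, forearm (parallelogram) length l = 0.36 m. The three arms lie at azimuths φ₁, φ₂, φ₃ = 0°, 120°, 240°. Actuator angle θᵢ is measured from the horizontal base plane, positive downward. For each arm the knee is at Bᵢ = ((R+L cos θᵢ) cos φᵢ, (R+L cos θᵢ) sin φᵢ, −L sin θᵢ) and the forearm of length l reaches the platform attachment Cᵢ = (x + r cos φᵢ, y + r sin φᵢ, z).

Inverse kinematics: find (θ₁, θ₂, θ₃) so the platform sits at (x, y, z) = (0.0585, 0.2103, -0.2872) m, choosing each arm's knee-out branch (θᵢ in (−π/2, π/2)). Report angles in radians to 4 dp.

rotate P by −φ1: (0.0585, 0.2103, -0.2872)
  e−x'=0.0315;  (l²−L²−(e−x')²−y'²−z²)/2L = -0.0687
  θ1 = atan2(B,A) + arccos(C/0.2889) = 0.3492
rotate P by −φ2: (0.1529, -0.1558, -0.2872)
  A=-0.0629, B=-0.2872, C=(l²−L²−A²−y'²−z²)/(2L)=-0.0120
  γ=atan2(-0.2872,-0.0629)=-1.7863;  ψ=arccos(-0.0410)=1.6118;  θ2=γ+ψ≈-0.1745
φ3=240.0° → target in arm frame (-0.2114, -0.0545)
  A=0.3014, B=-0.2872, C=(l²−L²−A²−y'²−z²)/(2L)=-0.2306
  γ=atan2(-0.2872,0.3014)=-0.7613;  ψ=arccos(-0.5539)=2.1579;  θ3=γ+ψ≈1.3965

θ₁ = 0.3492, θ₂ = -0.1745, θ₃ = 1.3965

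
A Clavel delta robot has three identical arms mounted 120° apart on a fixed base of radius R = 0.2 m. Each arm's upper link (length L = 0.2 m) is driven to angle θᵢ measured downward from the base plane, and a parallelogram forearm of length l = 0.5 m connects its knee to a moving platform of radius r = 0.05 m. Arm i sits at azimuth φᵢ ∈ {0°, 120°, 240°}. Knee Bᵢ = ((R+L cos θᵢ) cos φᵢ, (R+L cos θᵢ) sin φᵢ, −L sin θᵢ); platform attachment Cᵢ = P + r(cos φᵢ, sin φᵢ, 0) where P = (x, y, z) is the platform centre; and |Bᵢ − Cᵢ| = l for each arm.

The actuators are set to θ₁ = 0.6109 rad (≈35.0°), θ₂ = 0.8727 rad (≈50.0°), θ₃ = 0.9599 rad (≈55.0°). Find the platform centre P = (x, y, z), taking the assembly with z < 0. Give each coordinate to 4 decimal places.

φ1=0.0°: virtual centre (0.3138, 0.0000, -0.1147), radius l
centre 2 = (0.2786·cos120.0°, 0.2786·sin120.0°, -0.1532) = (-0.1393, 0.2412, -0.1532)
centre 3 = (0.2647·cos240.0°, 0.2647·sin240.0°, -0.1638) = (-0.1324, -0.2293, -0.1638)
eliminate P² terms by subtracting sphere 1 from 2 and 3
linear system: -0.9062x+0.4825y = -0.0106−-0.0770z; -0.8924x+-0.4585y = -0.0147−-0.0982z
Cramer: x(z) = 0.0141-0.0977z;  y(z) = 0.0046-0.0240z
quadratic in z: (1.0101)z²+(0.2878)z+(-0.1470)=0, √Δ=0.8227 → z ∈ {-0.5497, 0.2648}; z = -0.5497 (taking z<0)
x = 0.0679, y = 0.0178

(0.0679, 0.0178, -0.5497)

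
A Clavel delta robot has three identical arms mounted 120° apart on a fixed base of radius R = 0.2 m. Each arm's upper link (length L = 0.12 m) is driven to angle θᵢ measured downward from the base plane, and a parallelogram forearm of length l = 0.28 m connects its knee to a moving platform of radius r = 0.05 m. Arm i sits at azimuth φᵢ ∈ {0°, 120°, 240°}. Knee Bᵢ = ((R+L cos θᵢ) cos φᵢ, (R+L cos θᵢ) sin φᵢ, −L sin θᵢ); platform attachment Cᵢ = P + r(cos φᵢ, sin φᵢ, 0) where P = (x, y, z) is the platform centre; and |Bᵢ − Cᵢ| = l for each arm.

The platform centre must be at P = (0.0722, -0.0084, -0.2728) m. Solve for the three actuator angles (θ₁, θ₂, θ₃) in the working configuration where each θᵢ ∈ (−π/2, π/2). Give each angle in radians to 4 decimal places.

φ1=0.0° → target in arm frame (0.0722, -0.0084)
  e−x'=0.0778;  (l²−L²−(e−x')²−y'²−z²)/2L = -0.0689
  √(A²+B²)=0.2837;  θ1 = -1.2930+1.8162 ≈ 0.5233
arm 2 (φ=120.0°): x'=-0.0434, y'=-0.0583
  A cos θ + B sin θ = C:  0.1934·cos θ + -0.2728·sin θ = -0.2134
  √(A²+B²)=0.3344;  θ2 = -0.9542+2.2629 ≈ 1.3088
arm 3 (φ=240.0°): x'=-0.0288, y'=0.0667
  A=0.1788, B=-0.2728, C=(l²−L²−A²−y'²−z²)/(2L)=-0.1952
  γ=atan2(-0.2728,0.1788)=-0.9906;  ψ=arccos(-0.5985)=2.2124;  θ3=γ+ψ≈1.2218

θ₁ = 0.5233, θ₂ = 1.3088, θ₃ = 1.2218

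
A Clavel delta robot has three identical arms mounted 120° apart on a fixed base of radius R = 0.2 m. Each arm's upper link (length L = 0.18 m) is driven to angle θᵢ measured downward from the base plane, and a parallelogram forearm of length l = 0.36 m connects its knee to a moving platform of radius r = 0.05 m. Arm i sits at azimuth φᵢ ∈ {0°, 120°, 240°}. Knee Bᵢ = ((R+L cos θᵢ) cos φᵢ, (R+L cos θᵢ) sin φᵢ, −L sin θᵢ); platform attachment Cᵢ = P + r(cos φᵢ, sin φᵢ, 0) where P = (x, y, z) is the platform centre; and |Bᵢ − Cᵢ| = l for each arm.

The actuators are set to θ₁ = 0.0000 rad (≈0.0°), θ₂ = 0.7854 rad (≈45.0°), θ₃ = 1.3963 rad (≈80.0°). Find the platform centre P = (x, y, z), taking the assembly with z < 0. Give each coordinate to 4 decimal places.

φ1=0.0°: virtual centre (0.3300, 0.0000, 0.0000), radius l
arm 2 at φ=120.0°: ρ2 = 0.2773;  centre 2 = (-0.1386, 0.2401, -0.1273)
φ3=240.0°: virtual centre (-0.0906, -0.1570, -0.1773), radius l
subtract pairs → two planes through P
linear system: -0.9373x+0.4803y = -0.0158−-0.2546z; -0.8413x+-0.3139y = -0.0446−-0.3545z
det = 0.6983;  x = 0.0378+-0.3583z,  y = 0.0408+-0.1692z
into |P−centre ₁|² = l²: 1.1570z² + 0.1956z + -0.0426 = 0;  Δ = 0.2352;  z = -0.2941 or 0.1251 → z<0 root = -0.2941
x = 0.1432, y = 0.0906

(0.1432, 0.0906, -0.2941)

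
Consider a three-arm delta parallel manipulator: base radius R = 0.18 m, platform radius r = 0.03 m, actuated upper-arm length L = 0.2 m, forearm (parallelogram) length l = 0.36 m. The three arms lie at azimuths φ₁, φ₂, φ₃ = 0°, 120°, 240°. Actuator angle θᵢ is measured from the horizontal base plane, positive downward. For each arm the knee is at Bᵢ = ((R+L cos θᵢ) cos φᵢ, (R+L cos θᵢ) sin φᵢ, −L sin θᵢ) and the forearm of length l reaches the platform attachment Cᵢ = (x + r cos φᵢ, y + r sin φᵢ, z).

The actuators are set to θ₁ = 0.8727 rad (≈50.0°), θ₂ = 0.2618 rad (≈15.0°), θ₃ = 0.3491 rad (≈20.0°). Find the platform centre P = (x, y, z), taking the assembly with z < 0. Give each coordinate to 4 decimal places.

(-0.0706, 0.0078, -0.2406)

φ1=0.0°: virtual centre (0.2786, 0.0000, -0.1532), radius l
arm 2 at φ=120.0°: e+L cos θ2 = 0.3432;  S2 = (-0.1716, 0.2972, -0.0518)
φ3=240.0°: virtual centre (-0.1690, -0.2927, -0.0684), radius l
eliminate P² terms by subtracting sphere 1 from 2 and 3
plane₁₂: -0.9003x+0.5944y+0.2029z = 0.0194
Cramer: x(z) = -0.0207+0.2073z;  y(z) = 0.0012-0.0273z
into |P−S₁|² = l²: 1.0437z² + 0.1823z + -0.0166 = 0;  Δ = 0.1024;  z = -0.2406 or 0.0660 → z<0 root = -0.2406
x = -0.0706, y = 0.0078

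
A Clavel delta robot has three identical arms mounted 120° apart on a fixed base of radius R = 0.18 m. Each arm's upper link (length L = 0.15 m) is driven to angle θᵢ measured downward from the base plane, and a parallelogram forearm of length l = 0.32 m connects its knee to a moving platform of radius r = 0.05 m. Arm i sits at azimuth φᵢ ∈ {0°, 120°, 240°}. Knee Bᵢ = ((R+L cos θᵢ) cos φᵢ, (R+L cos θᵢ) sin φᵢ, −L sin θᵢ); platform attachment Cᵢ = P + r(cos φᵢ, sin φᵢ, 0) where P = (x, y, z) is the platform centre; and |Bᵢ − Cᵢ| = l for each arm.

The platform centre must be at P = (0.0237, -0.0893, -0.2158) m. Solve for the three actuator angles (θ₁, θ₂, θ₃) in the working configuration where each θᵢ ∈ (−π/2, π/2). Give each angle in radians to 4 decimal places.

θ₁ = 0.2617, θ₂ = 0.9597, θ₃ = -0.0872

rotate P by −φ1: (0.0237, -0.0893, -0.2158)
  e−x'=0.1063;  (l²−L²−(e−x')²−y'²−z²)/2L = 0.0469
  θ1 = atan2(B,A) + arccos(C/0.2406) = 0.2617
rotate P by −φ2: (-0.0892, 0.0241, -0.2158)
  A cos θ + B sin θ = C:  0.2192·cos θ + -0.2158·sin θ = -0.0510
  γ=atan2(-0.2158,0.2192)=-0.7776;  ψ=arccos(-0.1657)=1.7373;  θ2=γ+ψ≈0.9597
rotate P by −φ3: (0.0655, 0.0652, -0.2158)
  e−x'=0.0645;  (l²−L²−(e−x')²−y'²−z²)/2L = 0.0831
  √(A²+B²)=0.2252;  θ3 = -1.2803+1.1931 ≈ -0.0872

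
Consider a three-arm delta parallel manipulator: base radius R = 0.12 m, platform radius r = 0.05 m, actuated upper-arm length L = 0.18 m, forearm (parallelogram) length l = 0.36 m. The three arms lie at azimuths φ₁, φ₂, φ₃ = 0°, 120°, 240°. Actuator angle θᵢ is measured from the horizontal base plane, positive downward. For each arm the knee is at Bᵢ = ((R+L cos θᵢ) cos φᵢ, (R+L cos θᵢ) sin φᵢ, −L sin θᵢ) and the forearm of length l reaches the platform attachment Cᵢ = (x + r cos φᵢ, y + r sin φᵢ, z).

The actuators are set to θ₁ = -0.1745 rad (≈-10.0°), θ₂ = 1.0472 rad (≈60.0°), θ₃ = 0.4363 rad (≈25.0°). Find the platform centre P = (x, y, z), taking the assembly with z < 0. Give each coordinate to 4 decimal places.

φ1=0.0°: virtual centre (0.2473, 0.0000, 0.0313), radius l
arm 2 at φ=120.0°: (R−r)+L cos θ2 = 0.1600;  centre 2 = (-0.0800, 0.1386, -0.1559)
φ3=240.0°: virtual centre (-0.1166, -0.2019, -0.0761), radius l
eliminate P² terms by subtracting sphere 1 from 2 and 3
linear system: -0.6545x+0.2771y = -0.0122−-0.3743z; -0.7277x+-0.4038y = -0.0020−-0.2146z
det = 0.4660;  x = 0.0118+-0.4520z,  y = -0.0163+0.2830z
quadratic in z: (1.2844)z²+(0.1412)z+(-0.0729)=0, √Δ=0.6280 → z ∈ {-0.2994, 0.1895}; z = -0.2994 (taking z<0)
x = 0.1471, y = -0.1010

(0.1471, -0.1010, -0.2994)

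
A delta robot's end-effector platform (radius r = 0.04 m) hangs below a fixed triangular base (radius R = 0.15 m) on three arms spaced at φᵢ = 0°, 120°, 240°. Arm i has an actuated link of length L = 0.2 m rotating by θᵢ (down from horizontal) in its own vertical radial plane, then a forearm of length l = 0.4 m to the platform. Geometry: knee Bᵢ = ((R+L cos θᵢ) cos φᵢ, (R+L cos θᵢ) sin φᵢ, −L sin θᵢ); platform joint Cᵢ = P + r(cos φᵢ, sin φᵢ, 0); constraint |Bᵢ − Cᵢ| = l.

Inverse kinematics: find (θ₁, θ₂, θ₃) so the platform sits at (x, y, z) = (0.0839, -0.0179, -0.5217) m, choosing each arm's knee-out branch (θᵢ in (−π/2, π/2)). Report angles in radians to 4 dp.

rotate P by −φ1: (0.0839, -0.0179, -0.5217)
  A=0.0261, B=-0.5217, C=(l²−L²−A²−y'²−z²)/(2L)=-0.3829
  √(A²+B²)=0.5224;  θ1 = -1.5208+2.3937 ≈ 0.8728
arm 2 (φ=120.0°): x'=-0.0575, y'=-0.0637
  A cos θ + B sin θ = C:  0.1675·cos θ + -0.5217·sin θ = -0.4607
  √(A²+B²)=0.5479;  θ2 = -1.2602+2.5695 ≈ 1.3093
rotate P by −φ3: (-0.0264, 0.0816, -0.5217)
  e−x'=0.1364;  (l²−L²−(e−x')²−y'²−z²)/2L = -0.4436
  γ=atan2(-0.5217,0.1364)=-1.3150;  ψ=arccos(-0.8227)=2.5369;  θ3=γ+ψ≈1.2219

θ₁ = 0.8728, θ₂ = 1.3093, θ₃ = 1.2219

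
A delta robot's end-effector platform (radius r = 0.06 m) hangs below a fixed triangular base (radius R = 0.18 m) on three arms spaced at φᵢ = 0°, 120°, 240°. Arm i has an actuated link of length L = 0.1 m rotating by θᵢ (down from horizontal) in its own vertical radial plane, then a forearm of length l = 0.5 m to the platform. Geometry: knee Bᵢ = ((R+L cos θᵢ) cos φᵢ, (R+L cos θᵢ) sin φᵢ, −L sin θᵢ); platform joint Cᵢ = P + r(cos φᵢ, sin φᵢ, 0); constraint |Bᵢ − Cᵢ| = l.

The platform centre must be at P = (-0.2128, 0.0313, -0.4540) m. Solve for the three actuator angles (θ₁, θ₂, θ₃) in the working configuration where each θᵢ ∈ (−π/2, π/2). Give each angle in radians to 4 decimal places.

θ₁ = 1.3961, θ₂ = -0.0877, θ₃ = 0.1745

arm 1 (φ=0.0°): x'=-0.2128, y'=0.0313
  A=0.3328, B=-0.4540, C=(l²−L²−A²−y'²−z²)/(2L)=-0.3893
  √(A²+B²)=0.5629;  θ1 = -0.9382+2.3344 ≈ 1.3961
φ2=120.0° → target in arm frame (0.1335, 0.1686)
  A cos θ + B sin θ = C:  -0.0135·cos θ + -0.4540·sin θ = 0.0263
  √(A²+B²)=0.4542;  θ2 = -1.6005+1.5128 ≈ -0.0877
φ3=240.0° → target in arm frame (0.0793, -0.1999)
  A cos θ + B sin θ = C:  0.0407·cos θ + -0.4540·sin θ = -0.0387
  γ=atan2(-0.4540,0.0407)=-1.4814;  ψ=arccos(-0.0850)=1.6559;  θ3=γ+ψ≈0.1745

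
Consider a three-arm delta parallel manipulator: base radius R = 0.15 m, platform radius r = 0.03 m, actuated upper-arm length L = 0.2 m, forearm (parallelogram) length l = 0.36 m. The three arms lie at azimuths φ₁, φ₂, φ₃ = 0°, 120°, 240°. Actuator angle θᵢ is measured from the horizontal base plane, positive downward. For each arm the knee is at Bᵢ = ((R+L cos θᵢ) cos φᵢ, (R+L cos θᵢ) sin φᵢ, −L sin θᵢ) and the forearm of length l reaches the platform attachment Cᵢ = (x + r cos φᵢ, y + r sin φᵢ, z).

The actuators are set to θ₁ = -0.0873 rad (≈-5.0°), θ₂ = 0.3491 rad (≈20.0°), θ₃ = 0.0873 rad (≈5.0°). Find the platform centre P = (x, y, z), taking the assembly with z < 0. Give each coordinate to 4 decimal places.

(0.0257, -0.0206, -0.1900)

centre 1 = (0.3192·cos0.0°, 0.3192·sin0.0°, 0.0174) = (0.3192, 0.0000, 0.0174)
centre 2 = (0.3079·cos120.0°, 0.3079·sin120.0°, -0.0684) = (-0.1540, 0.2667, -0.0684)
centre 3 = (0.3192·cos240.0°, 0.3192·sin240.0°, -0.0174) = (-0.1596, -0.2765, -0.0174)
eliminate P² terms by subtracting sphere 1 from 2 and 3
plane₁₂: -0.9464x+0.5334y+-0.1717z = -0.0027
det = 1.0341;  x = 0.0015+-0.1278z,  y = -0.0025+0.0952z
sphere 1 gives Az²+Bz+C=0 with A=1.0254, B=0.0459, C=-0.0283;  B²−4AC=0.1182;  roots -0.1900, 0.1453;  negative root z = -0.1900
x = 0.0257, y = -0.0206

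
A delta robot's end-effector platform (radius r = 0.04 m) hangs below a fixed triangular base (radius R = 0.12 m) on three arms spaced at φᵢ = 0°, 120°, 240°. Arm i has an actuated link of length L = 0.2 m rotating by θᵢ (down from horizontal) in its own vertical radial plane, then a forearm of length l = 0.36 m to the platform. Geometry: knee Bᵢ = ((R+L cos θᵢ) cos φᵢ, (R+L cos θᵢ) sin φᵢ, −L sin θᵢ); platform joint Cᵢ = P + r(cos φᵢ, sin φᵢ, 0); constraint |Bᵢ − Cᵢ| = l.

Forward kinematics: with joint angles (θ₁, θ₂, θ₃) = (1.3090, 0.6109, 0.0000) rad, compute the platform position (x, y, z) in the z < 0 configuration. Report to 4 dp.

(-0.1978, -0.0782, -0.3150)

S1 = (0.1318·cos0.0°, 0.1318·sin0.0°, -0.1932) = (0.1318, 0.0000, -0.1932)
S2 = (0.2438·cos120.0°, 0.2438·sin120.0°, -0.1147) = (-0.1219, 0.2112, -0.1147)
S3 = (0.2800·cos240.0°, 0.2800·sin240.0°, 0.0000) = (-0.1400, -0.2425, 0.0000)
eliminate P² terms by subtracting sphere 1 from 2 and 3
plane₁₂: -0.5074x+0.4223y+0.1569z = 0.0179
Cramer: x(z) = -0.0393+0.5031z;  y(z) = -0.0048+0.2328z
sphere 1 gives Az²+Bz+C=0 with A=1.3073, B=0.2120, C=-0.0630;  B²−4AC=0.3743;  roots -0.3150, 0.1529;  negative root z = -0.3150
x = -0.1978, y = -0.0782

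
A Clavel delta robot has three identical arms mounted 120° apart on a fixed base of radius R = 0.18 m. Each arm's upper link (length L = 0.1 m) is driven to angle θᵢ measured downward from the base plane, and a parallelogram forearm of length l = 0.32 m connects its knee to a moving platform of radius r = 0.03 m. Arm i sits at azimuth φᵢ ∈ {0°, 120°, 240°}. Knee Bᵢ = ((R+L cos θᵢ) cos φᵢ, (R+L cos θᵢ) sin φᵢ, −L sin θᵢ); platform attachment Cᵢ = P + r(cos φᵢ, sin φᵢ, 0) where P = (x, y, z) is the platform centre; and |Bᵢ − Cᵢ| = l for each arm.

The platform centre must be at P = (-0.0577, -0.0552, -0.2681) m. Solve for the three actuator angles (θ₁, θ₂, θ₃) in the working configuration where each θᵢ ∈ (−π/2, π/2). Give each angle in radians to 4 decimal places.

rotate P by −φ1: (-0.0577, -0.0552, -0.2681)
  A cos θ + B sin θ = C:  0.2077·cos θ + -0.2681·sin θ = -0.1283
  √(A²+B²)=0.3391;  θ1 = -0.9117+1.9588 ≈ 1.0472
φ2=120.0° → target in arm frame (-0.0190, 0.0776)
  e−x'=0.1690;  (l²−L²−(e−x')²−y'²−z²)/2L = -0.0702
  √(A²+B²)=0.3169;  θ2 = -1.0085+1.7942 ≈ 0.7857
φ3=240.0° → target in arm frame (0.0767, -0.0224)
  A cos θ + B sin θ = C:  0.0733·cos θ + -0.2681·sin θ = 0.0732
  γ=atan2(-0.2681,0.0733)=-1.3038;  ψ=arccos(0.2634)=1.3043;  θ3=γ+ψ≈0.0005

θ₁ = 1.0472, θ₂ = 0.7857, θ₃ = 0.0005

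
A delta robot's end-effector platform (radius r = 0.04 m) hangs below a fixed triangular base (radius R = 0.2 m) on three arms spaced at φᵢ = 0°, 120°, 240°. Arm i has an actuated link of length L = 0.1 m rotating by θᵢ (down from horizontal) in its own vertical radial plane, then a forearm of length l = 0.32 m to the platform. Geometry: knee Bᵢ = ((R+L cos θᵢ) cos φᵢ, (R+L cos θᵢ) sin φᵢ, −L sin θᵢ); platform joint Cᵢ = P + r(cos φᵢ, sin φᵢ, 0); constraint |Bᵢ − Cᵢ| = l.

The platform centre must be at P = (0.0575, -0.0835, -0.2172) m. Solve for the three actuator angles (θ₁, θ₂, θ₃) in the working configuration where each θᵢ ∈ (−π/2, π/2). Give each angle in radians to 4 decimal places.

φ1=0.0° → target in arm frame (0.0575, -0.0835)
  A=0.1025, B=-0.2172, C=(l²−L²−A²−y'²−z²)/(2L)=0.1387
  γ=atan2(-0.2172,0.1025)=-1.1299;  ψ=arccos(0.5776)=0.9550;  θ1=γ+ψ≈-0.1749
φ2=120.0° → target in arm frame (-0.1011, -0.0080)
  A cos θ + B sin θ = C:  0.2611·cos θ + -0.2172·sin θ = -0.1150
  √(A²+B²)=0.3396;  θ2 = -0.6939+1.9162 ≈ 1.2222
φ3=240.0° → target in arm frame (0.0436, 0.0915)
  e−x'=0.1164;  (l²−L²−(e−x')²−y'²−z²)/2L = 0.1164
  √(A²+B²)=0.2464;  θ3 = -1.0787+1.0787 ≈ 0.0000

θ₁ = -0.1749, θ₂ = 1.2222, θ₃ = 0.0000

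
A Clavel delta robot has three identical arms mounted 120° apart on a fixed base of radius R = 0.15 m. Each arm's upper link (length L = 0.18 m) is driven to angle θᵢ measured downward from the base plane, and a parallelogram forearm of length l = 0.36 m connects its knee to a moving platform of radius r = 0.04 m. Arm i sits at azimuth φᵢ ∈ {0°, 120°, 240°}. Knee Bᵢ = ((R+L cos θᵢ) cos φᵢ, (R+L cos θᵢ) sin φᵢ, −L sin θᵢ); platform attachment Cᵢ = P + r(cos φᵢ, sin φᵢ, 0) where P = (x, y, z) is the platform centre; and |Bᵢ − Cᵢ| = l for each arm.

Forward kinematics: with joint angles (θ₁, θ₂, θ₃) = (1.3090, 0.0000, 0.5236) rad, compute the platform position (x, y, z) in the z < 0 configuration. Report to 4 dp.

(-0.1748, 0.0576, -0.3021)

arm 1 at φ=0.0°: (R−r)+L cos θ1 = 0.1566;  centre 1 = (0.1566, 0.0000, -0.1739)
φ2=120.0°: virtual centre (-0.1450, 0.2511, 0.0000), radius l
centre 3 = (0.2659·cos240.0°, 0.2659·sin240.0°, -0.0900) = (-0.1329, -0.2303, -0.0900)
subtract pairs → two planes through P
[-0.6032 0.5023 0.3477]·P = 0.0294;  [-0.5791 -0.4605 0.1677]·P = 0.0240
det = 0.5686;  x = -0.0450+0.4298z,  y = 0.0044+-0.1762z
quadratic in z: (1.2158)z²+(0.1729)z+(-0.0587)=0, √Δ=0.5616 → z ∈ {-0.3021, 0.1599}; z = -0.3021 (taking z<0)
x = -0.1748, y = 0.0576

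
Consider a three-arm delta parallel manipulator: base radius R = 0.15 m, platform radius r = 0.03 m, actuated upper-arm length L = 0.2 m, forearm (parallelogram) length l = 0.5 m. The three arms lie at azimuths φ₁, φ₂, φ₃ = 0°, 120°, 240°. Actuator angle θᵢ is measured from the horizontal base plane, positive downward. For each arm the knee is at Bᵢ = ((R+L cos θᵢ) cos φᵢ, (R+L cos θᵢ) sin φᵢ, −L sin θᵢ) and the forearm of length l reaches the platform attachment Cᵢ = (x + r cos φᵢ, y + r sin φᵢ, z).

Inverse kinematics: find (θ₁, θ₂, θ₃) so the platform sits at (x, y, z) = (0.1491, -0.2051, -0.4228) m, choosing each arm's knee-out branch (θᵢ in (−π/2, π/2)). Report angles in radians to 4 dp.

φ1=0.0° → target in arm frame (0.1491, -0.2051)
  e−x'=-0.0291;  (l²−L²−(e−x')²−y'²−z²)/2L = -0.0292
  γ=atan2(-0.4228,-0.0291)=-1.6395;  ψ=arccos(-0.0689)=1.6397;  θ1=γ+ψ≈0.0002
φ2=120.0° → target in arm frame (-0.2522, -0.0266)
  e−x'=0.3722;  (l²−L²−(e−x')²−y'²−z²)/2L = -0.2699
  √(A²+B²)=0.5633;  θ2 = -0.8490+2.0706 ≈ 1.2216
arm 3 (φ=240.0°): x'=0.1031, y'=0.2317
  A cos θ + B sin θ = C:  0.0169·cos θ + -0.4228·sin θ = -0.0568
  γ=atan2(-0.4228,0.0169)=-1.5308;  ψ=arccos(-0.1342)=1.7054;  θ3=γ+ψ≈0.1747

θ₁ = 0.0002, θ₂ = 1.2216, θ₃ = 0.1747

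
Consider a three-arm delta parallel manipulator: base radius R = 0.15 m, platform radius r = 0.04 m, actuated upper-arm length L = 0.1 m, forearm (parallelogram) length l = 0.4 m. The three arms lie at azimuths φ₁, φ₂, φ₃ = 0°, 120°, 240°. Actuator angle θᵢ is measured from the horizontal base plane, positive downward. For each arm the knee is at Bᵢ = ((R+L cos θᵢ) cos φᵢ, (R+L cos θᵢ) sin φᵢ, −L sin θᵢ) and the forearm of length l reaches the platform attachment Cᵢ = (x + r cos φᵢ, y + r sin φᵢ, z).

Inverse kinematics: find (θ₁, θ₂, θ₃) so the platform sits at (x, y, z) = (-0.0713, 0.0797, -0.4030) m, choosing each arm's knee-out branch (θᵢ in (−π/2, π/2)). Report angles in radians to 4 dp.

arm 1 (φ=0.0°): x'=-0.0713, y'=0.0797
  A=0.1813, B=-0.4030, C=(l²−L²−A²−y'²−z²)/(2L)=-0.2582
  γ=atan2(-0.4030,0.1813)=-1.1480;  ψ=arccos(-0.5842)=2.1947;  θ1=γ+ψ≈1.0466
rotate P by −φ2: (0.1047, 0.0219, -0.4030)
  e−x'=0.0053;  (l²−L²−(e−x')²−y'²−z²)/2L = -0.0646
  γ=atan2(-0.4030,0.0053)=-1.5576;  ψ=arccos(-0.1602)=1.7317;  θ2=γ+ψ≈0.1742
rotate P by −φ3: (-0.0334, -0.1016, -0.4030)
  A=0.1434, B=-0.4030, C=(l²−L²−A²−y'²−z²)/(2L)=-0.2164
  θ3 = atan2(B,A) + arccos(C/0.4277) = 0.8723

θ₁ = 1.0466, θ₂ = 0.1742, θ₃ = 0.8723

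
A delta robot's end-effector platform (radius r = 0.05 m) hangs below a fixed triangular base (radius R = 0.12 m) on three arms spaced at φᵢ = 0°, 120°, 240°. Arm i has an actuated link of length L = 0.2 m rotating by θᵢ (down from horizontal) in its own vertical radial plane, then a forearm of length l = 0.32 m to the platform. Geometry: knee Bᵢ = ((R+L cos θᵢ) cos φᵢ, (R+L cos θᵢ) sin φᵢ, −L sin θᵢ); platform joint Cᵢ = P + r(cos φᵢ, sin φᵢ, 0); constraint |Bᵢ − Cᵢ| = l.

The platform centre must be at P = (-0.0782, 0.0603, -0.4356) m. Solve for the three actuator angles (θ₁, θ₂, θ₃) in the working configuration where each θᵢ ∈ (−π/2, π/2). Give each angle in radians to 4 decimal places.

θ₁ = 1.3089, θ₂ = 0.7852, θ₃ = 1.1342

φ1=0.0° → target in arm frame (-0.0782, 0.0603)
  A=0.1482, B=-0.4356, C=(l²−L²−A²−y'²−z²)/(2L)=-0.3824
  √(A²+B²)=0.4601;  θ1 = -1.2429+2.5517 ≈ 1.3089
arm 2 (φ=120.0°): x'=0.0913, y'=0.0376
  A=-0.0213, B=-0.4356, C=(l²−L²−A²−y'²−z²)/(2L)=-0.3230
  γ=atan2(-0.4356,-0.0213)=-1.6197;  ψ=arccos(-0.7407)=2.4049;  θ2=γ+ψ≈0.7852
arm 3 (φ=240.0°): x'=-0.0131, y'=-0.0979
  A=0.0831, B=-0.4356, C=(l²−L²−A²−y'²−z²)/(2L)=-0.3596
  θ3 = atan2(B,A) + arccos(C/0.4435) = 1.1342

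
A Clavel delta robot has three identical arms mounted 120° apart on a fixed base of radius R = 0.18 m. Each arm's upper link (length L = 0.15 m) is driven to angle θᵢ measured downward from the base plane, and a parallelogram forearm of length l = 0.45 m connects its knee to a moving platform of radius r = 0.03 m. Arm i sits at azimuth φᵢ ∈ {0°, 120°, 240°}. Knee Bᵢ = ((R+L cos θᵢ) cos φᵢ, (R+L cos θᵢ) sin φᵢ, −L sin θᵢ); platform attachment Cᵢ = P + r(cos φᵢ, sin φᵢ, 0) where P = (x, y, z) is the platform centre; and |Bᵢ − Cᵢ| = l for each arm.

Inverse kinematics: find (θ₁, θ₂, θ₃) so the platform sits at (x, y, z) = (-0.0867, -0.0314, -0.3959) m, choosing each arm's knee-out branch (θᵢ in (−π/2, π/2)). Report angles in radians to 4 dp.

θ₁ = 0.7852, θ₂ = 0.3491, θ₃ = 0.0870

φ1=0.0° → target in arm frame (-0.0867, -0.0314)
  A=0.2367, B=-0.3959, C=(l²−L²−A²−y'²−z²)/(2L)=-0.1125
  γ=atan2(-0.3959,0.2367)=-1.0319;  ψ=arccos(-0.2439)=1.8172;  θ1=γ+ψ≈0.7852
arm 2 (φ=120.0°): x'=0.0162, y'=0.0908
  e−x'=0.1338;  (l²−L²−(e−x')²−y'²−z²)/2L = -0.0096
  θ2 = atan2(B,A) + arccos(C/0.4179) = 0.3491
rotate P by −φ3: (0.0705, -0.0594, -0.3959)
  A=0.0795, B=-0.3959, C=(l²−L²−A²−y'²−z²)/(2L)=0.0447
  √(A²+B²)=0.4038;  θ3 = -1.3727+1.4598 ≈ 0.0870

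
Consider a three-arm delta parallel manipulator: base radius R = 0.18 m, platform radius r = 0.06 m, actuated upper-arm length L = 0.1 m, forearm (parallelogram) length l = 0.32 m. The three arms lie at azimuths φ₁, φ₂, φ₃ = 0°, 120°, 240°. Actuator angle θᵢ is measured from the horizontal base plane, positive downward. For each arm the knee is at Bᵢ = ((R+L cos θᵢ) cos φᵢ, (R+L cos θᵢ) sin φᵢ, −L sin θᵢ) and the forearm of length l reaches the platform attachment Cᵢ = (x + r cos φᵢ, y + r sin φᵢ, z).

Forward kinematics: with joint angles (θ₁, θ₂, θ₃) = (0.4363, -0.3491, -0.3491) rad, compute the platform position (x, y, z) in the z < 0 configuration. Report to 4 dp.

(-0.0546, 0.0000, -0.2214)

arm 1 at φ=0.0°: e+L cos θ1 = 0.2106;  O1 = (0.2106, 0.0000, -0.0423)
φ2=120.0°: virtual centre (-0.1070, 0.1853, 0.0342), radius l
arm 3 at φ=240.0°: e+L cos θ3 = 0.2140;  O3 = (-0.1070, -0.1853, 0.0342)
eliminate P² terms by subtracting sphere 1 from 2 and 3
linear system: -0.6352x+0.3706y = 0.0008−0.1529z; -0.6352x+-0.3706y = 0.0008−0.1529z
Cramer: x(z) = -0.0013+0.2407z;  y(z) = 0.0000-0.0000z
into |P−O₁|² = l²: 1.0580z² + -0.0175z + -0.0557 = 0;  Δ = 0.2361;  z = -0.2214 or 0.2379 → z<0 root = -0.2214
x = -0.0546, y = 0.0000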